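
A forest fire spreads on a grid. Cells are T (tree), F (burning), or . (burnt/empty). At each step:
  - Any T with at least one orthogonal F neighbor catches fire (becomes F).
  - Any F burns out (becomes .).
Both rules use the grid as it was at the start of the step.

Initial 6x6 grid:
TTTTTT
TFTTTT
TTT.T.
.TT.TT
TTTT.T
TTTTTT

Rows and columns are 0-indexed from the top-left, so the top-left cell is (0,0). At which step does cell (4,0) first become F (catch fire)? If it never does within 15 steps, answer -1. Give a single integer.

Step 1: cell (4,0)='T' (+4 fires, +1 burnt)
Step 2: cell (4,0)='T' (+6 fires, +4 burnt)
Step 3: cell (4,0)='T' (+4 fires, +6 burnt)
Step 4: cell (4,0)='F' (+6 fires, +4 burnt)
  -> target ignites at step 4
Step 5: cell (4,0)='.' (+5 fires, +6 burnt)
Step 6: cell (4,0)='.' (+2 fires, +5 burnt)
Step 7: cell (4,0)='.' (+2 fires, +2 burnt)
Step 8: cell (4,0)='.' (+1 fires, +2 burnt)
Step 9: cell (4,0)='.' (+0 fires, +1 burnt)
  fire out at step 9

4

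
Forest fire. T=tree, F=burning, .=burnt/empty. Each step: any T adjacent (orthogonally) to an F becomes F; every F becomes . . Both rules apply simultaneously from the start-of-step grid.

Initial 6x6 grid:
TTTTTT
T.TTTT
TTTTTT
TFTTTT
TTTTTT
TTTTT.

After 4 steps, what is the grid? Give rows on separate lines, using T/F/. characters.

Step 1: 4 trees catch fire, 1 burn out
  TTTTTT
  T.TTTT
  TFTTTT
  F.FTTT
  TFTTTT
  TTTTT.
Step 2: 6 trees catch fire, 4 burn out
  TTTTTT
  T.TTTT
  F.FTTT
  ...FTT
  F.FTTT
  TFTTT.
Step 3: 7 trees catch fire, 6 burn out
  TTTTTT
  F.FTTT
  ...FTT
  ....FT
  ...FTT
  F.FTT.
Step 4: 7 trees catch fire, 7 burn out
  FTFTTT
  ...FTT
  ....FT
  .....F
  ....FT
  ...FT.

FTFTTT
...FTT
....FT
.....F
....FT
...FT.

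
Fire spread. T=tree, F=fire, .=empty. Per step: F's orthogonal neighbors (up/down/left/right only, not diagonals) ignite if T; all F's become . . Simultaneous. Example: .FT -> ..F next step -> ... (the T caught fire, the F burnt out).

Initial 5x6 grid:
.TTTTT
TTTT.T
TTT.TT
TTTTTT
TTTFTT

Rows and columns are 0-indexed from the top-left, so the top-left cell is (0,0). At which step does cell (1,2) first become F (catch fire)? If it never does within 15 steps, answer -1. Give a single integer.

Step 1: cell (1,2)='T' (+3 fires, +1 burnt)
Step 2: cell (1,2)='T' (+4 fires, +3 burnt)
Step 3: cell (1,2)='T' (+5 fires, +4 burnt)
Step 4: cell (1,2)='F' (+4 fires, +5 burnt)
  -> target ignites at step 4
Step 5: cell (1,2)='.' (+5 fires, +4 burnt)
Step 6: cell (1,2)='.' (+4 fires, +5 burnt)
Step 7: cell (1,2)='.' (+1 fires, +4 burnt)
Step 8: cell (1,2)='.' (+0 fires, +1 burnt)
  fire out at step 8

4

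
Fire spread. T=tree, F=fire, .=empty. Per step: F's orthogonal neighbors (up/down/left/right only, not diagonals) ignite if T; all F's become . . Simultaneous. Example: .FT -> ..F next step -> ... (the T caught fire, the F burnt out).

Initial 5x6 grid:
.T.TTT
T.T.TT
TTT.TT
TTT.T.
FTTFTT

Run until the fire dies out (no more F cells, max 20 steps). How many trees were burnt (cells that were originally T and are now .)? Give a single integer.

Step 1: +4 fires, +2 burnt (F count now 4)
Step 2: +5 fires, +4 burnt (F count now 5)
Step 3: +4 fires, +5 burnt (F count now 4)
Step 4: +3 fires, +4 burnt (F count now 3)
Step 5: +2 fires, +3 burnt (F count now 2)
Step 6: +2 fires, +2 burnt (F count now 2)
Step 7: +0 fires, +2 burnt (F count now 0)
Fire out after step 7
Initially T: 21, now '.': 29
Total burnt (originally-T cells now '.'): 20

Answer: 20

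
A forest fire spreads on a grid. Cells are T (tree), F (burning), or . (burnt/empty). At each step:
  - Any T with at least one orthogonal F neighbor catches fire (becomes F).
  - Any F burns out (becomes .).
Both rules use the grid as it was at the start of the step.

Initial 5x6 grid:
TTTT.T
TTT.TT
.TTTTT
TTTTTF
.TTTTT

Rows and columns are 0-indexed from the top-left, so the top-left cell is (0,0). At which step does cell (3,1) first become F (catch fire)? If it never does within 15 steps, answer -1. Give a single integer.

Step 1: cell (3,1)='T' (+3 fires, +1 burnt)
Step 2: cell (3,1)='T' (+4 fires, +3 burnt)
Step 3: cell (3,1)='T' (+5 fires, +4 burnt)
Step 4: cell (3,1)='F' (+3 fires, +5 burnt)
  -> target ignites at step 4
Step 5: cell (3,1)='.' (+4 fires, +3 burnt)
Step 6: cell (3,1)='.' (+2 fires, +4 burnt)
Step 7: cell (3,1)='.' (+3 fires, +2 burnt)
Step 8: cell (3,1)='.' (+1 fires, +3 burnt)
Step 9: cell (3,1)='.' (+0 fires, +1 burnt)
  fire out at step 9

4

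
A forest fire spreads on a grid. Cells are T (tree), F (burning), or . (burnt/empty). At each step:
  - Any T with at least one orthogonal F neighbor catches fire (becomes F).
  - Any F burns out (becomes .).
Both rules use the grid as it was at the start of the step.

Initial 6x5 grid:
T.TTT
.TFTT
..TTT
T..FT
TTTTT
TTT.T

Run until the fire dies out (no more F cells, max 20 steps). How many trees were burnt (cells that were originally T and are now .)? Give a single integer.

Step 1: +7 fires, +2 burnt (F count now 7)
Step 2: +5 fires, +7 burnt (F count now 5)
Step 3: +4 fires, +5 burnt (F count now 4)
Step 4: +2 fires, +4 burnt (F count now 2)
Step 5: +2 fires, +2 burnt (F count now 2)
Step 6: +0 fires, +2 burnt (F count now 0)
Fire out after step 6
Initially T: 21, now '.': 29
Total burnt (originally-T cells now '.'): 20

Answer: 20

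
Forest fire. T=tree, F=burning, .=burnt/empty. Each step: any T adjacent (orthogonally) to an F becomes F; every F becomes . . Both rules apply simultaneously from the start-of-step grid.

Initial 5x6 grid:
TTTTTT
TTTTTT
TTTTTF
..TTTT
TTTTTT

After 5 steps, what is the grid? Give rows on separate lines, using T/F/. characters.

Step 1: 3 trees catch fire, 1 burn out
  TTTTTT
  TTTTTF
  TTTTF.
  ..TTTF
  TTTTTT
Step 2: 5 trees catch fire, 3 burn out
  TTTTTF
  TTTTF.
  TTTF..
  ..TTF.
  TTTTTF
Step 3: 5 trees catch fire, 5 burn out
  TTTTF.
  TTTF..
  TTF...
  ..TF..
  TTTTF.
Step 4: 5 trees catch fire, 5 burn out
  TTTF..
  TTF...
  TF....
  ..F...
  TTTF..
Step 5: 4 trees catch fire, 5 burn out
  TTF...
  TF....
  F.....
  ......
  TTF...

TTF...
TF....
F.....
......
TTF...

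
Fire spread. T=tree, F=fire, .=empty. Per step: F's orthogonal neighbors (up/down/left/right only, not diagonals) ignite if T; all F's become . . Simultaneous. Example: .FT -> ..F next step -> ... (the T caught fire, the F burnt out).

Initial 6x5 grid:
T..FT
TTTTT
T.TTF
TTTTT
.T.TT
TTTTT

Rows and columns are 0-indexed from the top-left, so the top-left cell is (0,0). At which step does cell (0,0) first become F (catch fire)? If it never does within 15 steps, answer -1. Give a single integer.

Step 1: cell (0,0)='T' (+5 fires, +2 burnt)
Step 2: cell (0,0)='T' (+4 fires, +5 burnt)
Step 3: cell (0,0)='T' (+4 fires, +4 burnt)
Step 4: cell (0,0)='T' (+3 fires, +4 burnt)
Step 5: cell (0,0)='F' (+5 fires, +3 burnt)
  -> target ignites at step 5
Step 6: cell (0,0)='.' (+1 fires, +5 burnt)
Step 7: cell (0,0)='.' (+1 fires, +1 burnt)
Step 8: cell (0,0)='.' (+0 fires, +1 burnt)
  fire out at step 8

5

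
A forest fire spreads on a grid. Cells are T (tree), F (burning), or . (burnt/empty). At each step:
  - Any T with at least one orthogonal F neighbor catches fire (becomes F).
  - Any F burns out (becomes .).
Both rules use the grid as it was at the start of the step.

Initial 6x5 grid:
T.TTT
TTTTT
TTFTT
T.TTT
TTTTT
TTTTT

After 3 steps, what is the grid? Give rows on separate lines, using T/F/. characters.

Step 1: 4 trees catch fire, 1 burn out
  T.TTT
  TTFTT
  TF.FT
  T.FTT
  TTTTT
  TTTTT
Step 2: 7 trees catch fire, 4 burn out
  T.FTT
  TF.FT
  F...F
  T..FT
  TTFTT
  TTTTT
Step 3: 8 trees catch fire, 7 burn out
  T..FT
  F...F
  .....
  F...F
  TF.FT
  TTFTT

T..FT
F...F
.....
F...F
TF.FT
TTFTT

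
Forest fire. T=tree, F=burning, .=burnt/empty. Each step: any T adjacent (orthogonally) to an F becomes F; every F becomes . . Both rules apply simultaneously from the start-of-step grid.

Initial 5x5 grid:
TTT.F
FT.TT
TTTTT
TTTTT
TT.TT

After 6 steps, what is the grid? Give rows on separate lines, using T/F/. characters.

Step 1: 4 trees catch fire, 2 burn out
  FTT..
  .F.TF
  FTTTT
  TTTTT
  TT.TT
Step 2: 5 trees catch fire, 4 burn out
  .FT..
  ...F.
  .FTTF
  FTTTT
  TT.TT
Step 3: 6 trees catch fire, 5 burn out
  ..F..
  .....
  ..FF.
  .FTTF
  FT.TT
Step 4: 4 trees catch fire, 6 burn out
  .....
  .....
  .....
  ..FF.
  .F.TF
Step 5: 1 trees catch fire, 4 burn out
  .....
  .....
  .....
  .....
  ...F.
Step 6: 0 trees catch fire, 1 burn out
  .....
  .....
  .....
  .....
  .....

.....
.....
.....
.....
.....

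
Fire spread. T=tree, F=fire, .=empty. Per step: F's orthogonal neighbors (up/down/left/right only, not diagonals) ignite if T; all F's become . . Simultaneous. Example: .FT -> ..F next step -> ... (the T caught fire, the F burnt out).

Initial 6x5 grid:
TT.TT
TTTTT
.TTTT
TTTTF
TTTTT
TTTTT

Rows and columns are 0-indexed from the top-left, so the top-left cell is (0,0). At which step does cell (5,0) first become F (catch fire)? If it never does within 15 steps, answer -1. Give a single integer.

Step 1: cell (5,0)='T' (+3 fires, +1 burnt)
Step 2: cell (5,0)='T' (+5 fires, +3 burnt)
Step 3: cell (5,0)='T' (+6 fires, +5 burnt)
Step 4: cell (5,0)='T' (+6 fires, +6 burnt)
Step 5: cell (5,0)='T' (+3 fires, +6 burnt)
Step 6: cell (5,0)='F' (+3 fires, +3 burnt)
  -> target ignites at step 6
Step 7: cell (5,0)='.' (+1 fires, +3 burnt)
Step 8: cell (5,0)='.' (+0 fires, +1 burnt)
  fire out at step 8

6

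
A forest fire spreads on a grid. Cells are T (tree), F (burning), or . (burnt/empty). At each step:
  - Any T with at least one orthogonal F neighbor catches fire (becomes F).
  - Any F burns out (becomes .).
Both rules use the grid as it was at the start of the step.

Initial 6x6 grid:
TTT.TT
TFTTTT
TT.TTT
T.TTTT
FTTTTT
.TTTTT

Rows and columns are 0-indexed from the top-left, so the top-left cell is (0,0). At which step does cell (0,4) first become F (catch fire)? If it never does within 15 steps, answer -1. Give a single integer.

Step 1: cell (0,4)='T' (+6 fires, +2 burnt)
Step 2: cell (0,4)='T' (+6 fires, +6 burnt)
Step 3: cell (0,4)='T' (+5 fires, +6 burnt)
Step 4: cell (0,4)='F' (+6 fires, +5 burnt)
  -> target ignites at step 4
Step 5: cell (0,4)='.' (+5 fires, +6 burnt)
Step 6: cell (0,4)='.' (+2 fires, +5 burnt)
Step 7: cell (0,4)='.' (+0 fires, +2 burnt)
  fire out at step 7

4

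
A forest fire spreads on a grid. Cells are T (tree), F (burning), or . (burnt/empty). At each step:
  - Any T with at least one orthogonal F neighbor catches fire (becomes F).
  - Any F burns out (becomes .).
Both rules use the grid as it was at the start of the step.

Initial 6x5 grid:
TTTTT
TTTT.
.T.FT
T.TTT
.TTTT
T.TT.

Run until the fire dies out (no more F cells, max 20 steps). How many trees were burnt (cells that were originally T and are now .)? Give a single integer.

Answer: 20

Derivation:
Step 1: +3 fires, +1 burnt (F count now 3)
Step 2: +5 fires, +3 burnt (F count now 5)
Step 3: +6 fires, +5 burnt (F count now 6)
Step 4: +5 fires, +6 burnt (F count now 5)
Step 5: +1 fires, +5 burnt (F count now 1)
Step 6: +0 fires, +1 burnt (F count now 0)
Fire out after step 6
Initially T: 22, now '.': 28
Total burnt (originally-T cells now '.'): 20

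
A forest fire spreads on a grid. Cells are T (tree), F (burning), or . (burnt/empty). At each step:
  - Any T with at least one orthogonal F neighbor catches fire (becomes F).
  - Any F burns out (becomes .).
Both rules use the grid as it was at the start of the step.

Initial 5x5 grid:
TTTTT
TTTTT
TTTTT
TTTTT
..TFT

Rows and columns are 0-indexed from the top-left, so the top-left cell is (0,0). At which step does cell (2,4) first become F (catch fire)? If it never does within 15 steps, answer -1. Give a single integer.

Step 1: cell (2,4)='T' (+3 fires, +1 burnt)
Step 2: cell (2,4)='T' (+3 fires, +3 burnt)
Step 3: cell (2,4)='F' (+4 fires, +3 burnt)
  -> target ignites at step 3
Step 4: cell (2,4)='.' (+5 fires, +4 burnt)
Step 5: cell (2,4)='.' (+4 fires, +5 burnt)
Step 6: cell (2,4)='.' (+2 fires, +4 burnt)
Step 7: cell (2,4)='.' (+1 fires, +2 burnt)
Step 8: cell (2,4)='.' (+0 fires, +1 burnt)
  fire out at step 8

3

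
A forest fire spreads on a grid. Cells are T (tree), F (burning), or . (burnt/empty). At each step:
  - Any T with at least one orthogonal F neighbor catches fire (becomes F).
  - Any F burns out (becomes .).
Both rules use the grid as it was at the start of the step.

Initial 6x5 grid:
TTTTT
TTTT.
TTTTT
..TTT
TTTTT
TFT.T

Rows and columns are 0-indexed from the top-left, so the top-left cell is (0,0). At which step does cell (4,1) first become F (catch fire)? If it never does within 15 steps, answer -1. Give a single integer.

Step 1: cell (4,1)='F' (+3 fires, +1 burnt)
  -> target ignites at step 1
Step 2: cell (4,1)='.' (+2 fires, +3 burnt)
Step 3: cell (4,1)='.' (+2 fires, +2 burnt)
Step 4: cell (4,1)='.' (+3 fires, +2 burnt)
Step 5: cell (4,1)='.' (+5 fires, +3 burnt)
Step 6: cell (4,1)='.' (+5 fires, +5 burnt)
Step 7: cell (4,1)='.' (+3 fires, +5 burnt)
Step 8: cell (4,1)='.' (+2 fires, +3 burnt)
Step 9: cell (4,1)='.' (+0 fires, +2 burnt)
  fire out at step 9

1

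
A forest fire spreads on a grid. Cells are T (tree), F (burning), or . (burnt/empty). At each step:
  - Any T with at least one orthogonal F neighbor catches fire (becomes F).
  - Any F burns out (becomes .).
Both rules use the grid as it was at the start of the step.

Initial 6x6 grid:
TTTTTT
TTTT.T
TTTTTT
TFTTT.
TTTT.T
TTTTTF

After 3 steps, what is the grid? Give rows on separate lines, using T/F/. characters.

Step 1: 6 trees catch fire, 2 burn out
  TTTTTT
  TTTT.T
  TFTTTT
  F.FTT.
  TFTT.F
  TTTTF.
Step 2: 8 trees catch fire, 6 burn out
  TTTTTT
  TFTT.T
  F.FTTT
  ...FT.
  F.FT..
  TFTF..
Step 3: 8 trees catch fire, 8 burn out
  TFTTTT
  F.FT.T
  ...FTT
  ....F.
  ...F..
  F.F...

TFTTTT
F.FT.T
...FTT
....F.
...F..
F.F...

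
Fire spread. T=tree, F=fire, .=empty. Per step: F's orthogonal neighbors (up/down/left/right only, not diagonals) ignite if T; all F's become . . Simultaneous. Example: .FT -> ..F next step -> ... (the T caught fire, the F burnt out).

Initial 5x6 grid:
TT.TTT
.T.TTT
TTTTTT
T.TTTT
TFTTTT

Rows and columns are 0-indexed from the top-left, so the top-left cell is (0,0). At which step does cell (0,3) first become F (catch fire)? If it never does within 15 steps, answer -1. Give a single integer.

Step 1: cell (0,3)='T' (+2 fires, +1 burnt)
Step 2: cell (0,3)='T' (+3 fires, +2 burnt)
Step 3: cell (0,3)='T' (+4 fires, +3 burnt)
Step 4: cell (0,3)='T' (+4 fires, +4 burnt)
Step 5: cell (0,3)='T' (+4 fires, +4 burnt)
Step 6: cell (0,3)='F' (+4 fires, +4 burnt)
  -> target ignites at step 6
Step 7: cell (0,3)='.' (+3 fires, +4 burnt)
Step 8: cell (0,3)='.' (+1 fires, +3 burnt)
Step 9: cell (0,3)='.' (+0 fires, +1 burnt)
  fire out at step 9

6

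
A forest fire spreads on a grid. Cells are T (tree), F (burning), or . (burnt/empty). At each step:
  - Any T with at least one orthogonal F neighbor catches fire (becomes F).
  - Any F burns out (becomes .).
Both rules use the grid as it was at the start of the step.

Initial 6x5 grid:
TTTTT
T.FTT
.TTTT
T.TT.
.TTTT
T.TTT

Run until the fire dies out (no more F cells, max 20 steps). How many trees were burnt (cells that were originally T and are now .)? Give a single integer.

Step 1: +3 fires, +1 burnt (F count now 3)
Step 2: +6 fires, +3 burnt (F count now 6)
Step 3: +5 fires, +6 burnt (F count now 5)
Step 4: +4 fires, +5 burnt (F count now 4)
Step 5: +2 fires, +4 burnt (F count now 2)
Step 6: +1 fires, +2 burnt (F count now 1)
Step 7: +0 fires, +1 burnt (F count now 0)
Fire out after step 7
Initially T: 23, now '.': 28
Total burnt (originally-T cells now '.'): 21

Answer: 21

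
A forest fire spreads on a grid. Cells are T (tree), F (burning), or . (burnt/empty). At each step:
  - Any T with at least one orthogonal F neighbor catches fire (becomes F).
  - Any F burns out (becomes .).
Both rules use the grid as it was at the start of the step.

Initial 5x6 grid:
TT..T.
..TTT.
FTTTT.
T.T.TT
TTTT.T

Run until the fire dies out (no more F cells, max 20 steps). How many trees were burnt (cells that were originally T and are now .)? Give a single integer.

Answer: 17

Derivation:
Step 1: +2 fires, +1 burnt (F count now 2)
Step 2: +2 fires, +2 burnt (F count now 2)
Step 3: +4 fires, +2 burnt (F count now 4)
Step 4: +3 fires, +4 burnt (F count now 3)
Step 5: +3 fires, +3 burnt (F count now 3)
Step 6: +2 fires, +3 burnt (F count now 2)
Step 7: +1 fires, +2 burnt (F count now 1)
Step 8: +0 fires, +1 burnt (F count now 0)
Fire out after step 8
Initially T: 19, now '.': 28
Total burnt (originally-T cells now '.'): 17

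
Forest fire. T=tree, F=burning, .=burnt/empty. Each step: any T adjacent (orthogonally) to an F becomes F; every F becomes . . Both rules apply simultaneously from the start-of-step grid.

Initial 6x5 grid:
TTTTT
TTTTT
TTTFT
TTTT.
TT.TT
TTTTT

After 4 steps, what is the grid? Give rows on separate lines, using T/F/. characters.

Step 1: 4 trees catch fire, 1 burn out
  TTTTT
  TTTFT
  TTF.F
  TTTF.
  TT.TT
  TTTTT
Step 2: 6 trees catch fire, 4 burn out
  TTTFT
  TTF.F
  TF...
  TTF..
  TT.FT
  TTTTT
Step 3: 7 trees catch fire, 6 burn out
  TTF.F
  TF...
  F....
  TF...
  TT..F
  TTTFT
Step 4: 6 trees catch fire, 7 burn out
  TF...
  F....
  .....
  F....
  TF...
  TTF.F

TF...
F....
.....
F....
TF...
TTF.F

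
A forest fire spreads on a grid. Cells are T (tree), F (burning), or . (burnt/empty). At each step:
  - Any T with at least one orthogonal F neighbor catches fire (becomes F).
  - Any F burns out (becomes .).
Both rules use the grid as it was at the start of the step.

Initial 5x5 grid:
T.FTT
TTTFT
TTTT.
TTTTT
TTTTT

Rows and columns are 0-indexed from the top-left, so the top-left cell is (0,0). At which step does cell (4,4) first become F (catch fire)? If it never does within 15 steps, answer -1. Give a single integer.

Step 1: cell (4,4)='T' (+4 fires, +2 burnt)
Step 2: cell (4,4)='T' (+4 fires, +4 burnt)
Step 3: cell (4,4)='T' (+5 fires, +4 burnt)
Step 4: cell (4,4)='F' (+5 fires, +5 burnt)
  -> target ignites at step 4
Step 5: cell (4,4)='.' (+2 fires, +5 burnt)
Step 6: cell (4,4)='.' (+1 fires, +2 burnt)
Step 7: cell (4,4)='.' (+0 fires, +1 burnt)
  fire out at step 7

4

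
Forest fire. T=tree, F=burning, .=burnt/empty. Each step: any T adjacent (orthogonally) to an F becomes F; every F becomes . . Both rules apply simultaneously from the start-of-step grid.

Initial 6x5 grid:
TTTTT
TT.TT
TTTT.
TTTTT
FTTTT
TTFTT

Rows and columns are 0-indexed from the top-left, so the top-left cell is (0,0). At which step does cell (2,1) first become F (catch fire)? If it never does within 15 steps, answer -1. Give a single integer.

Step 1: cell (2,1)='T' (+6 fires, +2 burnt)
Step 2: cell (2,1)='T' (+5 fires, +6 burnt)
Step 3: cell (2,1)='F' (+5 fires, +5 burnt)
  -> target ignites at step 3
Step 4: cell (2,1)='.' (+4 fires, +5 burnt)
Step 5: cell (2,1)='.' (+2 fires, +4 burnt)
Step 6: cell (2,1)='.' (+3 fires, +2 burnt)
Step 7: cell (2,1)='.' (+1 fires, +3 burnt)
Step 8: cell (2,1)='.' (+0 fires, +1 burnt)
  fire out at step 8

3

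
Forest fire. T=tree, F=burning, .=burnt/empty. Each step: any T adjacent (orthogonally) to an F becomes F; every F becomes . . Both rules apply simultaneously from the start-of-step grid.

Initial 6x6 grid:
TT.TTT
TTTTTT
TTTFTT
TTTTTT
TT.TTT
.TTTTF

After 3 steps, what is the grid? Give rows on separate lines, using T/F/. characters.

Step 1: 6 trees catch fire, 2 burn out
  TT.TTT
  TTTFTT
  TTF.FT
  TTTFTT
  TT.TTF
  .TTTF.
Step 2: 11 trees catch fire, 6 burn out
  TT.FTT
  TTF.FT
  TF...F
  TTF.FF
  TT.FF.
  .TTF..
Step 3: 6 trees catch fire, 11 burn out
  TT..FT
  TF...F
  F.....
  TF....
  TT....
  .TF...

TT..FT
TF...F
F.....
TF....
TT....
.TF...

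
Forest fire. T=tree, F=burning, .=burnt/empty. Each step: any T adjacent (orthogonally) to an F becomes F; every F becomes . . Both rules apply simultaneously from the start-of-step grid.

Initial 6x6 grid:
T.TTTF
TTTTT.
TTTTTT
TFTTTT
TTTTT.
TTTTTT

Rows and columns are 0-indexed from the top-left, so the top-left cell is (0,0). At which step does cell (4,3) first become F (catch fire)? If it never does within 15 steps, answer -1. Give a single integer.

Step 1: cell (4,3)='T' (+5 fires, +2 burnt)
Step 2: cell (4,3)='T' (+9 fires, +5 burnt)
Step 3: cell (4,3)='F' (+10 fires, +9 burnt)
  -> target ignites at step 3
Step 4: cell (4,3)='.' (+5 fires, +10 burnt)
Step 5: cell (4,3)='.' (+1 fires, +5 burnt)
Step 6: cell (4,3)='.' (+1 fires, +1 burnt)
Step 7: cell (4,3)='.' (+0 fires, +1 burnt)
  fire out at step 7

3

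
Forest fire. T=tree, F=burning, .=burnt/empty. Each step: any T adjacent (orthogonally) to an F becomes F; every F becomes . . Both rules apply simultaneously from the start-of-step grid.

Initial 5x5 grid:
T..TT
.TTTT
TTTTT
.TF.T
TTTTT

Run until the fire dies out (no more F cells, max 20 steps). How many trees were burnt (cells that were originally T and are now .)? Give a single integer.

Step 1: +3 fires, +1 burnt (F count now 3)
Step 2: +5 fires, +3 burnt (F count now 5)
Step 3: +6 fires, +5 burnt (F count now 6)
Step 4: +3 fires, +6 burnt (F count now 3)
Step 5: +1 fires, +3 burnt (F count now 1)
Step 6: +0 fires, +1 burnt (F count now 0)
Fire out after step 6
Initially T: 19, now '.': 24
Total burnt (originally-T cells now '.'): 18

Answer: 18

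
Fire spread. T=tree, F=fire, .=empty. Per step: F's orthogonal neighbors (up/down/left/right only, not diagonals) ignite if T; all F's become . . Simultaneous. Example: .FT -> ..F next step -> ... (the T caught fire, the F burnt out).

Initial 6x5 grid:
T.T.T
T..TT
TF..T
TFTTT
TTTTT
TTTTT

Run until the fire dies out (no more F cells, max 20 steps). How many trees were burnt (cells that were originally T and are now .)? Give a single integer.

Answer: 21

Derivation:
Step 1: +4 fires, +2 burnt (F count now 4)
Step 2: +5 fires, +4 burnt (F count now 5)
Step 3: +5 fires, +5 burnt (F count now 5)
Step 4: +3 fires, +5 burnt (F count now 3)
Step 5: +2 fires, +3 burnt (F count now 2)
Step 6: +2 fires, +2 burnt (F count now 2)
Step 7: +0 fires, +2 burnt (F count now 0)
Fire out after step 7
Initially T: 22, now '.': 29
Total burnt (originally-T cells now '.'): 21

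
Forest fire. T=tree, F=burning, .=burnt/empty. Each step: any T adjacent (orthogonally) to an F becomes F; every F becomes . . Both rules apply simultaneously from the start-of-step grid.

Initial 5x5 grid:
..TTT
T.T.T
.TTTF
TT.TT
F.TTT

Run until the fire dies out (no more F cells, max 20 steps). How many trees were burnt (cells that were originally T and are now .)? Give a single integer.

Answer: 15

Derivation:
Step 1: +4 fires, +2 burnt (F count now 4)
Step 2: +5 fires, +4 burnt (F count now 5)
Step 3: +4 fires, +5 burnt (F count now 4)
Step 4: +2 fires, +4 burnt (F count now 2)
Step 5: +0 fires, +2 burnt (F count now 0)
Fire out after step 5
Initially T: 16, now '.': 24
Total burnt (originally-T cells now '.'): 15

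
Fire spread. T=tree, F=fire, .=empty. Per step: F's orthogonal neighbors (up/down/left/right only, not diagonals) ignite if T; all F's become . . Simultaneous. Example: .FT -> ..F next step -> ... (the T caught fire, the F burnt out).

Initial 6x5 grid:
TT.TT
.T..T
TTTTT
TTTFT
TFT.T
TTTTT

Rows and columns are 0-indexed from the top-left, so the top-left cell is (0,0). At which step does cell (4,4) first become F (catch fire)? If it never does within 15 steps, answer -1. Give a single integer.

Step 1: cell (4,4)='T' (+7 fires, +2 burnt)
Step 2: cell (4,4)='F' (+7 fires, +7 burnt)
  -> target ignites at step 2
Step 3: cell (4,4)='.' (+5 fires, +7 burnt)
Step 4: cell (4,4)='.' (+2 fires, +5 burnt)
Step 5: cell (4,4)='.' (+2 fires, +2 burnt)
Step 6: cell (4,4)='.' (+0 fires, +2 burnt)
  fire out at step 6

2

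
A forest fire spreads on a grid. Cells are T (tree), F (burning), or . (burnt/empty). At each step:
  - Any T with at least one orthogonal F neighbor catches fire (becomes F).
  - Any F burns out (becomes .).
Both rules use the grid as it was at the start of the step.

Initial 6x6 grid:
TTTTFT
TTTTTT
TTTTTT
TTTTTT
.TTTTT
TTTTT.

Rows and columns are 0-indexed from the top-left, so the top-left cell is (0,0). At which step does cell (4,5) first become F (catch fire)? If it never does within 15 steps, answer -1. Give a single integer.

Step 1: cell (4,5)='T' (+3 fires, +1 burnt)
Step 2: cell (4,5)='T' (+4 fires, +3 burnt)
Step 3: cell (4,5)='T' (+5 fires, +4 burnt)
Step 4: cell (4,5)='T' (+6 fires, +5 burnt)
Step 5: cell (4,5)='F' (+6 fires, +6 burnt)
  -> target ignites at step 5
Step 6: cell (4,5)='.' (+4 fires, +6 burnt)
Step 7: cell (4,5)='.' (+3 fires, +4 burnt)
Step 8: cell (4,5)='.' (+1 fires, +3 burnt)
Step 9: cell (4,5)='.' (+1 fires, +1 burnt)
Step 10: cell (4,5)='.' (+0 fires, +1 burnt)
  fire out at step 10

5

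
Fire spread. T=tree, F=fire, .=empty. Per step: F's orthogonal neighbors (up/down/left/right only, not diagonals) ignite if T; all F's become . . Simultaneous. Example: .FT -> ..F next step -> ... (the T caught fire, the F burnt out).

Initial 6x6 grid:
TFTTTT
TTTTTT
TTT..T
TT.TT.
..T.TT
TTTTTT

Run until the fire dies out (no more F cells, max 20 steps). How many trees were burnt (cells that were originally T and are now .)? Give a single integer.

Answer: 17

Derivation:
Step 1: +3 fires, +1 burnt (F count now 3)
Step 2: +4 fires, +3 burnt (F count now 4)
Step 3: +5 fires, +4 burnt (F count now 5)
Step 4: +3 fires, +5 burnt (F count now 3)
Step 5: +1 fires, +3 burnt (F count now 1)
Step 6: +1 fires, +1 burnt (F count now 1)
Step 7: +0 fires, +1 burnt (F count now 0)
Fire out after step 7
Initially T: 28, now '.': 25
Total burnt (originally-T cells now '.'): 17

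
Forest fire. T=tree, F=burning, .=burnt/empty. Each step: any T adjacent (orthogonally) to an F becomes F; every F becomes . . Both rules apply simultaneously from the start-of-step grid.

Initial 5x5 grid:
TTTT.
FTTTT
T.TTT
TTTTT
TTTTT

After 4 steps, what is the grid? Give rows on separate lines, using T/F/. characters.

Step 1: 3 trees catch fire, 1 burn out
  FTTT.
  .FTTT
  F.TTT
  TTTTT
  TTTTT
Step 2: 3 trees catch fire, 3 burn out
  .FTT.
  ..FTT
  ..TTT
  FTTTT
  TTTTT
Step 3: 5 trees catch fire, 3 burn out
  ..FT.
  ...FT
  ..FTT
  .FTTT
  FTTTT
Step 4: 5 trees catch fire, 5 burn out
  ...F.
  ....F
  ...FT
  ..FTT
  .FTTT

...F.
....F
...FT
..FTT
.FTTT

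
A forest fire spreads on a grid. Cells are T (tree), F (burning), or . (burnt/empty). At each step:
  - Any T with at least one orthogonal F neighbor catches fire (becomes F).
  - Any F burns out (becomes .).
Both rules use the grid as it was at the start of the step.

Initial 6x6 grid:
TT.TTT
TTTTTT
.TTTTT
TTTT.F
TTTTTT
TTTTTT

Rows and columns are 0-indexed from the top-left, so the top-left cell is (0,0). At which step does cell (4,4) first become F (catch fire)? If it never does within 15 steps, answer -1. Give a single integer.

Step 1: cell (4,4)='T' (+2 fires, +1 burnt)
Step 2: cell (4,4)='F' (+4 fires, +2 burnt)
  -> target ignites at step 2
Step 3: cell (4,4)='.' (+5 fires, +4 burnt)
Step 4: cell (4,4)='.' (+6 fires, +5 burnt)
Step 5: cell (4,4)='.' (+6 fires, +6 burnt)
Step 6: cell (4,4)='.' (+4 fires, +6 burnt)
Step 7: cell (4,4)='.' (+4 fires, +4 burnt)
Step 8: cell (4,4)='.' (+1 fires, +4 burnt)
Step 9: cell (4,4)='.' (+0 fires, +1 burnt)
  fire out at step 9

2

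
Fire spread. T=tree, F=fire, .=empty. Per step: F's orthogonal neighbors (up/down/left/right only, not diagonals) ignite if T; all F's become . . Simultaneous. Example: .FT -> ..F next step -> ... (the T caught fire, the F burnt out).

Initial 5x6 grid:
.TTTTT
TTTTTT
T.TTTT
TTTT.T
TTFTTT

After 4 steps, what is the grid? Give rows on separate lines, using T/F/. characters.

Step 1: 3 trees catch fire, 1 burn out
  .TTTTT
  TTTTTT
  T.TTTT
  TTFT.T
  TF.FTT
Step 2: 5 trees catch fire, 3 burn out
  .TTTTT
  TTTTTT
  T.FTTT
  TF.F.T
  F...FT
Step 3: 4 trees catch fire, 5 burn out
  .TTTTT
  TTFTTT
  T..FTT
  F....T
  .....F
Step 4: 6 trees catch fire, 4 burn out
  .TFTTT
  TF.FTT
  F...FT
  .....F
  ......

.TFTTT
TF.FTT
F...FT
.....F
......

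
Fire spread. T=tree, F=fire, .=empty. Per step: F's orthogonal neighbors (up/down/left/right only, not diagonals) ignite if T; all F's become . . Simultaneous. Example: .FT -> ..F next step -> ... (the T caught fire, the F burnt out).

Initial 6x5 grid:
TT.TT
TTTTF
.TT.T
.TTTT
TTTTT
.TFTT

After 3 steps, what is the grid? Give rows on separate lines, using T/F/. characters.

Step 1: 6 trees catch fire, 2 burn out
  TT.TF
  TTTF.
  .TT.F
  .TTTT
  TTFTT
  .F.FT
Step 2: 7 trees catch fire, 6 burn out
  TT.F.
  TTF..
  .TT..
  .TFTF
  TF.FT
  ....F
Step 3: 6 trees catch fire, 7 burn out
  TT...
  TF...
  .TF..
  .F.F.
  F...F
  .....

TT...
TF...
.TF..
.F.F.
F...F
.....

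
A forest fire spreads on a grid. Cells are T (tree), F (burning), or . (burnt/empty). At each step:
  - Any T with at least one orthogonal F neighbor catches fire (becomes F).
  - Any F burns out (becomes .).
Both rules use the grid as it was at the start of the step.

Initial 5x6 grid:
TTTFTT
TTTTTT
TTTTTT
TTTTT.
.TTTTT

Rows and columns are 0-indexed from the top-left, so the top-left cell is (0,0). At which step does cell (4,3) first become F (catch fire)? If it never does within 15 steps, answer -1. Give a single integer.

Step 1: cell (4,3)='T' (+3 fires, +1 burnt)
Step 2: cell (4,3)='T' (+5 fires, +3 burnt)
Step 3: cell (4,3)='T' (+6 fires, +5 burnt)
Step 4: cell (4,3)='F' (+6 fires, +6 burnt)
  -> target ignites at step 4
Step 5: cell (4,3)='.' (+4 fires, +6 burnt)
Step 6: cell (4,3)='.' (+3 fires, +4 burnt)
Step 7: cell (4,3)='.' (+0 fires, +3 burnt)
  fire out at step 7

4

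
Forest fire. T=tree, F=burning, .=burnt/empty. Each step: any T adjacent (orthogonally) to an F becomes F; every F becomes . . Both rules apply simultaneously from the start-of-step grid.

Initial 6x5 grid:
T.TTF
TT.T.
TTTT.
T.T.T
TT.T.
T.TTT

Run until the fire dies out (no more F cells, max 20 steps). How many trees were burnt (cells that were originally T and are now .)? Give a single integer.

Step 1: +1 fires, +1 burnt (F count now 1)
Step 2: +2 fires, +1 burnt (F count now 2)
Step 3: +1 fires, +2 burnt (F count now 1)
Step 4: +1 fires, +1 burnt (F count now 1)
Step 5: +2 fires, +1 burnt (F count now 2)
Step 6: +2 fires, +2 burnt (F count now 2)
Step 7: +2 fires, +2 burnt (F count now 2)
Step 8: +2 fires, +2 burnt (F count now 2)
Step 9: +2 fires, +2 burnt (F count now 2)
Step 10: +0 fires, +2 burnt (F count now 0)
Fire out after step 10
Initially T: 20, now '.': 25
Total burnt (originally-T cells now '.'): 15

Answer: 15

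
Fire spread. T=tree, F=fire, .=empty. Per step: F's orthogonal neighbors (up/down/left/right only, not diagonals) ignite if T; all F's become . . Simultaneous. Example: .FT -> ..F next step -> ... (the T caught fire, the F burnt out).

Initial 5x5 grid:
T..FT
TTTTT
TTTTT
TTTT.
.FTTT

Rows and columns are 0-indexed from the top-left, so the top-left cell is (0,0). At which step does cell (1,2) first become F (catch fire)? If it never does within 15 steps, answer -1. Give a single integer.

Step 1: cell (1,2)='T' (+4 fires, +2 burnt)
Step 2: cell (1,2)='F' (+7 fires, +4 burnt)
  -> target ignites at step 2
Step 3: cell (1,2)='.' (+6 fires, +7 burnt)
Step 4: cell (1,2)='.' (+1 fires, +6 burnt)
Step 5: cell (1,2)='.' (+1 fires, +1 burnt)
Step 6: cell (1,2)='.' (+0 fires, +1 burnt)
  fire out at step 6

2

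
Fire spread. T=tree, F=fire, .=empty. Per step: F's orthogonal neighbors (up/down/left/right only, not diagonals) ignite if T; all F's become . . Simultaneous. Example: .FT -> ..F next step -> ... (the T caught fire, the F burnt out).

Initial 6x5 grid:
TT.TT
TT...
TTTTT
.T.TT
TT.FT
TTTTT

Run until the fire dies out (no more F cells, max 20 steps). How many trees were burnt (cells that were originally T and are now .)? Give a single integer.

Answer: 20

Derivation:
Step 1: +3 fires, +1 burnt (F count now 3)
Step 2: +4 fires, +3 burnt (F count now 4)
Step 3: +3 fires, +4 burnt (F count now 3)
Step 4: +3 fires, +3 burnt (F count now 3)
Step 5: +4 fires, +3 burnt (F count now 4)
Step 6: +2 fires, +4 burnt (F count now 2)
Step 7: +1 fires, +2 burnt (F count now 1)
Step 8: +0 fires, +1 burnt (F count now 0)
Fire out after step 8
Initially T: 22, now '.': 28
Total burnt (originally-T cells now '.'): 20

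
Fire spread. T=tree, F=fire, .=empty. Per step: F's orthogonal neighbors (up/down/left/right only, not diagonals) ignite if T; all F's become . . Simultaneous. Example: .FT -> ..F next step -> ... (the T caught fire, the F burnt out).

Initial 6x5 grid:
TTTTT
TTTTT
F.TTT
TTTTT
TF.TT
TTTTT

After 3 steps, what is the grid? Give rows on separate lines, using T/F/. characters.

Step 1: 5 trees catch fire, 2 burn out
  TTTTT
  FTTTT
  ..TTT
  FFTTT
  F..TT
  TFTTT
Step 2: 5 trees catch fire, 5 burn out
  FTTTT
  .FTTT
  ..TTT
  ..FTT
  ...TT
  F.FTT
Step 3: 5 trees catch fire, 5 burn out
  .FTTT
  ..FTT
  ..FTT
  ...FT
  ...TT
  ...FT

.FTTT
..FTT
..FTT
...FT
...TT
...FT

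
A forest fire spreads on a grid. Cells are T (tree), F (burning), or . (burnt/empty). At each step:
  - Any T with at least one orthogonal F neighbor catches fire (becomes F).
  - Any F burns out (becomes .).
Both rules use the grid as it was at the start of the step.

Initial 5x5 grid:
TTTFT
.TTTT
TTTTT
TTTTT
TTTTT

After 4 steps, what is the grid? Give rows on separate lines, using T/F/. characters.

Step 1: 3 trees catch fire, 1 burn out
  TTF.F
  .TTFT
  TTTTT
  TTTTT
  TTTTT
Step 2: 4 trees catch fire, 3 burn out
  TF...
  .TF.F
  TTTFT
  TTTTT
  TTTTT
Step 3: 5 trees catch fire, 4 burn out
  F....
  .F...
  TTF.F
  TTTFT
  TTTTT
Step 4: 4 trees catch fire, 5 burn out
  .....
  .....
  TF...
  TTF.F
  TTTFT

.....
.....
TF...
TTF.F
TTTFT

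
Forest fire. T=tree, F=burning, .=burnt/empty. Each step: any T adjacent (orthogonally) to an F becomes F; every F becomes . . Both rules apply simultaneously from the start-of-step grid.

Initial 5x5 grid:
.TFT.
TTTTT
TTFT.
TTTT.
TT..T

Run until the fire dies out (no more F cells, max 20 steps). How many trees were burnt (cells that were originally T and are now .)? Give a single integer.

Step 1: +6 fires, +2 burnt (F count now 6)
Step 2: +5 fires, +6 burnt (F count now 5)
Step 3: +4 fires, +5 burnt (F count now 4)
Step 4: +1 fires, +4 burnt (F count now 1)
Step 5: +0 fires, +1 burnt (F count now 0)
Fire out after step 5
Initially T: 17, now '.': 24
Total burnt (originally-T cells now '.'): 16

Answer: 16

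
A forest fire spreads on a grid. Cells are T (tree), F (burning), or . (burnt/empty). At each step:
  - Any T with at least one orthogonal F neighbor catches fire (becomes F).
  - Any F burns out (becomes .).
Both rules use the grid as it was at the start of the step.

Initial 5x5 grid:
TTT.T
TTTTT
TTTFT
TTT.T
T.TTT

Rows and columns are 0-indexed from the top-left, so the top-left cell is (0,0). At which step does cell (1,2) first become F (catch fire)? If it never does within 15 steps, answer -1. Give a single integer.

Step 1: cell (1,2)='T' (+3 fires, +1 burnt)
Step 2: cell (1,2)='F' (+5 fires, +3 burnt)
  -> target ignites at step 2
Step 3: cell (1,2)='.' (+7 fires, +5 burnt)
Step 4: cell (1,2)='.' (+4 fires, +7 burnt)
Step 5: cell (1,2)='.' (+2 fires, +4 burnt)
Step 6: cell (1,2)='.' (+0 fires, +2 burnt)
  fire out at step 6

2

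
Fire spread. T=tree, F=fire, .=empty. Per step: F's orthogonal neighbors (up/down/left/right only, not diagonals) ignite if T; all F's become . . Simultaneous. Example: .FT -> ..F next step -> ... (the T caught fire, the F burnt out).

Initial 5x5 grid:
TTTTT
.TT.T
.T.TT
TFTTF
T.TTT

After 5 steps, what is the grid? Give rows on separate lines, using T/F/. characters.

Step 1: 6 trees catch fire, 2 burn out
  TTTTT
  .TT.T
  .F.TF
  F.FF.
  T.TTF
Step 2: 6 trees catch fire, 6 burn out
  TTTTT
  .FT.F
  ...F.
  .....
  F.FF.
Step 3: 3 trees catch fire, 6 burn out
  TFTTF
  ..F..
  .....
  .....
  .....
Step 4: 3 trees catch fire, 3 burn out
  F.FF.
  .....
  .....
  .....
  .....
Step 5: 0 trees catch fire, 3 burn out
  .....
  .....
  .....
  .....
  .....

.....
.....
.....
.....
.....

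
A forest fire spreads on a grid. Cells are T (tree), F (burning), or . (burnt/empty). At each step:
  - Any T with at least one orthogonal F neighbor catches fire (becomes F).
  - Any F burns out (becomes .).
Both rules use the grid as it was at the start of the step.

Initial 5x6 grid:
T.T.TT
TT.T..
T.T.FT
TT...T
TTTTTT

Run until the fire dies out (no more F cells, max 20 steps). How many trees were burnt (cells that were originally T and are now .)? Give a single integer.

Step 1: +1 fires, +1 burnt (F count now 1)
Step 2: +1 fires, +1 burnt (F count now 1)
Step 3: +1 fires, +1 burnt (F count now 1)
Step 4: +1 fires, +1 burnt (F count now 1)
Step 5: +1 fires, +1 burnt (F count now 1)
Step 6: +1 fires, +1 burnt (F count now 1)
Step 7: +1 fires, +1 burnt (F count now 1)
Step 8: +2 fires, +1 burnt (F count now 2)
Step 9: +1 fires, +2 burnt (F count now 1)
Step 10: +1 fires, +1 burnt (F count now 1)
Step 11: +1 fires, +1 burnt (F count now 1)
Step 12: +2 fires, +1 burnt (F count now 2)
Step 13: +0 fires, +2 burnt (F count now 0)
Fire out after step 13
Initially T: 19, now '.': 25
Total burnt (originally-T cells now '.'): 14

Answer: 14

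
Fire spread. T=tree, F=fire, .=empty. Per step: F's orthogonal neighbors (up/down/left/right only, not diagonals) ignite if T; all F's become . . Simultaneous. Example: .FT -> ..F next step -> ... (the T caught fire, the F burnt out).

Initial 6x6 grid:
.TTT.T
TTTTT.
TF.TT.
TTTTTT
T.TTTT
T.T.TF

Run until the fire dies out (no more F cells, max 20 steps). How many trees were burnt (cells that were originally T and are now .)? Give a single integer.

Answer: 25

Derivation:
Step 1: +5 fires, +2 burnt (F count now 5)
Step 2: +7 fires, +5 burnt (F count now 7)
Step 3: +7 fires, +7 burnt (F count now 7)
Step 4: +6 fires, +7 burnt (F count now 6)
Step 5: +0 fires, +6 burnt (F count now 0)
Fire out after step 5
Initially T: 26, now '.': 35
Total burnt (originally-T cells now '.'): 25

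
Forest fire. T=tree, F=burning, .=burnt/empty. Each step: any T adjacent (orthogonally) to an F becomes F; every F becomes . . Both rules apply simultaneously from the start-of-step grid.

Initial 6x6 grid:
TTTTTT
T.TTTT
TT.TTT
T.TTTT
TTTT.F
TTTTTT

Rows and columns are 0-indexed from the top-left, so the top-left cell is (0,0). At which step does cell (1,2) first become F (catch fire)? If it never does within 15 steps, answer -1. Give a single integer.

Step 1: cell (1,2)='T' (+2 fires, +1 burnt)
Step 2: cell (1,2)='T' (+3 fires, +2 burnt)
Step 3: cell (1,2)='T' (+4 fires, +3 burnt)
Step 4: cell (1,2)='T' (+6 fires, +4 burnt)
Step 5: cell (1,2)='T' (+4 fires, +6 burnt)
Step 6: cell (1,2)='F' (+4 fires, +4 burnt)
  -> target ignites at step 6
Step 7: cell (1,2)='.' (+2 fires, +4 burnt)
Step 8: cell (1,2)='.' (+2 fires, +2 burnt)
Step 9: cell (1,2)='.' (+2 fires, +2 burnt)
Step 10: cell (1,2)='.' (+2 fires, +2 burnt)
Step 11: cell (1,2)='.' (+0 fires, +2 burnt)
  fire out at step 11

6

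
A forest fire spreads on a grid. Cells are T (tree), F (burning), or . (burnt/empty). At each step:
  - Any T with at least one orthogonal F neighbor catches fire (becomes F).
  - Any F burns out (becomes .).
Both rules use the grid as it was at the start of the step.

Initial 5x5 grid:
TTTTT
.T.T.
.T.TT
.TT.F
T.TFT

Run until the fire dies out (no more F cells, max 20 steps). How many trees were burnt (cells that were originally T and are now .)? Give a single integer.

Step 1: +3 fires, +2 burnt (F count now 3)
Step 2: +2 fires, +3 burnt (F count now 2)
Step 3: +2 fires, +2 burnt (F count now 2)
Step 4: +2 fires, +2 burnt (F count now 2)
Step 5: +3 fires, +2 burnt (F count now 3)
Step 6: +1 fires, +3 burnt (F count now 1)
Step 7: +1 fires, +1 burnt (F count now 1)
Step 8: +0 fires, +1 burnt (F count now 0)
Fire out after step 8
Initially T: 15, now '.': 24
Total burnt (originally-T cells now '.'): 14

Answer: 14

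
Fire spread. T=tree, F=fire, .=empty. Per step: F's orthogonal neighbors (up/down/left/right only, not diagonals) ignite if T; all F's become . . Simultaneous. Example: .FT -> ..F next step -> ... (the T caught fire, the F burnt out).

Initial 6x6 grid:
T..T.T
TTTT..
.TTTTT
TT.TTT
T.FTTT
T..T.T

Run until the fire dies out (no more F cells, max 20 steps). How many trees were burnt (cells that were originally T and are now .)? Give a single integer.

Answer: 23

Derivation:
Step 1: +1 fires, +1 burnt (F count now 1)
Step 2: +3 fires, +1 burnt (F count now 3)
Step 3: +3 fires, +3 burnt (F count now 3)
Step 4: +5 fires, +3 burnt (F count now 5)
Step 5: +4 fires, +5 burnt (F count now 4)
Step 6: +2 fires, +4 burnt (F count now 2)
Step 7: +2 fires, +2 burnt (F count now 2)
Step 8: +2 fires, +2 burnt (F count now 2)
Step 9: +1 fires, +2 burnt (F count now 1)
Step 10: +0 fires, +1 burnt (F count now 0)
Fire out after step 10
Initially T: 24, now '.': 35
Total burnt (originally-T cells now '.'): 23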